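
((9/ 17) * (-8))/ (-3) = 24/ 17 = 1.41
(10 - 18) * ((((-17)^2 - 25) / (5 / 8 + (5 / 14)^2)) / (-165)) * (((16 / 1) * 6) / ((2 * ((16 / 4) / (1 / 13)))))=301056 / 19175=15.70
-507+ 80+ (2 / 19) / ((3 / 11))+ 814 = 22081 / 57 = 387.39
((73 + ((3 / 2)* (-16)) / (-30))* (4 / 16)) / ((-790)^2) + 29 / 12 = 90495607 / 37446000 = 2.42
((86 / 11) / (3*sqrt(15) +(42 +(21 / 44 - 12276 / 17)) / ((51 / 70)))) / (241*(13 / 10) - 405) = 0.00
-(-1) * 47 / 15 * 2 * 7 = 658 / 15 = 43.87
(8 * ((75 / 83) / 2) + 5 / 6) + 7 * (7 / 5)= 35477 / 2490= 14.25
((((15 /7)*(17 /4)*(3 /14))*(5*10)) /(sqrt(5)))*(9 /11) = 34425*sqrt(5) /2156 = 35.70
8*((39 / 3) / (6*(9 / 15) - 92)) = -20 / 17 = -1.18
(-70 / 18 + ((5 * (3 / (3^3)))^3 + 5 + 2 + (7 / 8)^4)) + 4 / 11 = 139016563 / 32845824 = 4.23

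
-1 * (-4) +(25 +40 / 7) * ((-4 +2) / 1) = -402 / 7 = -57.43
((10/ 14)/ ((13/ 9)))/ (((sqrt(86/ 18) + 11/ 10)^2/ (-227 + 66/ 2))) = -42341373000/ 938257411 + 5185620000 * sqrt(43)/ 938257411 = -8.89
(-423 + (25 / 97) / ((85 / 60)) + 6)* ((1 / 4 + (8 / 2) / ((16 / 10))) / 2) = -7560663 / 13192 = -573.12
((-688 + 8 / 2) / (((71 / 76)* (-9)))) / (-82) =-2888 / 2911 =-0.99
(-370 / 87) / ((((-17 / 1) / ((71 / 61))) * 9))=26270 / 811971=0.03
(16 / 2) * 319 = 2552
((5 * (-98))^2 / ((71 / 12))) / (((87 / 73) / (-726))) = -50899279200 / 2059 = -24720388.15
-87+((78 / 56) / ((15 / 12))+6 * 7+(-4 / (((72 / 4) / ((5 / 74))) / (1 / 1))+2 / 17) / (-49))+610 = 112166639 / 198135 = 566.11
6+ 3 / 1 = 9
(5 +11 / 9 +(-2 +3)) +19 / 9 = 28 / 3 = 9.33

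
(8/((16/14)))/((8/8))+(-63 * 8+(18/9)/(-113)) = -56163/113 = -497.02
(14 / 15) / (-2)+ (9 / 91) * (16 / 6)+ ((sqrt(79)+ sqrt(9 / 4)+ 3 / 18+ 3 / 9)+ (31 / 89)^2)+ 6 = 85614968 / 10812165+ sqrt(79) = 16.81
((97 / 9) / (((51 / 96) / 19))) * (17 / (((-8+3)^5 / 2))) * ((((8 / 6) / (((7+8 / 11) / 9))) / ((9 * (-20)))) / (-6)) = -648736 / 107578125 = -0.01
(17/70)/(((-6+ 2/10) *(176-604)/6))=51/86884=0.00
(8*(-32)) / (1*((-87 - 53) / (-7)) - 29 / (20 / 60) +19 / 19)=128 / 33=3.88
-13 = -13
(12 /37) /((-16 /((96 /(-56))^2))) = -108 /1813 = -0.06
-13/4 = -3.25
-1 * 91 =-91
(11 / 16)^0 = 1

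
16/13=1.23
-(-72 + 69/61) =4323/61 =70.87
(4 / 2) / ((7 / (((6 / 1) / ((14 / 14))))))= 12 / 7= 1.71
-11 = -11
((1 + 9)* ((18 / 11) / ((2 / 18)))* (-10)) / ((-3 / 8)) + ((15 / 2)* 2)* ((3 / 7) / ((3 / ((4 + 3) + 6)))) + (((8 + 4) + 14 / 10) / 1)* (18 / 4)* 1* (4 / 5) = 7706487 / 1925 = 4003.37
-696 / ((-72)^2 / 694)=-10063 / 108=-93.18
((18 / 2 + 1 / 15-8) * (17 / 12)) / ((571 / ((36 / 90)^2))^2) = 1088 / 9169903125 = 0.00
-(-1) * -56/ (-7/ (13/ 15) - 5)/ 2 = 182/ 85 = 2.14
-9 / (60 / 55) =-33 / 4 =-8.25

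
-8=-8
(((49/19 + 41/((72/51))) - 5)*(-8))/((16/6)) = -12139/152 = -79.86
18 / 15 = 6 / 5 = 1.20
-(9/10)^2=-81/100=-0.81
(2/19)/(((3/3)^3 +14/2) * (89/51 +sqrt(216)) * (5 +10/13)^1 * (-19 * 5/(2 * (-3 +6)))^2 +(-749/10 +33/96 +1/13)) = -4074807143459520/54865731187356719202581 +740098944000000 * sqrt(6)/2887670062492458905399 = 0.00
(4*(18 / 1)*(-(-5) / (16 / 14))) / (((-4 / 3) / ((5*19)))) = -89775 / 4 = -22443.75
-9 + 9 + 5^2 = 25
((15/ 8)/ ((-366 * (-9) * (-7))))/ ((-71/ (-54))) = -15/ 242536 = -0.00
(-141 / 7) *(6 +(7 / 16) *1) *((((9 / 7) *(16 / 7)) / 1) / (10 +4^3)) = -130707 / 25382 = -5.15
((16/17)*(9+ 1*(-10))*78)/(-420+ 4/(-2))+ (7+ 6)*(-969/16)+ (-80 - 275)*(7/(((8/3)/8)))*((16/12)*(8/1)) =-80307.14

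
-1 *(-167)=167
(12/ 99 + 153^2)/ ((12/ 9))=772501/ 44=17556.84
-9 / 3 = -3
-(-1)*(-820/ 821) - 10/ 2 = -4925/ 821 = -6.00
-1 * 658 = -658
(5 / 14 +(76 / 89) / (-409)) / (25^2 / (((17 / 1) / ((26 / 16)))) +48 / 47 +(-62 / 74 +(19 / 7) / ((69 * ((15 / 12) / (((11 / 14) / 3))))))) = 155018621531340 / 26167598931726157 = 0.01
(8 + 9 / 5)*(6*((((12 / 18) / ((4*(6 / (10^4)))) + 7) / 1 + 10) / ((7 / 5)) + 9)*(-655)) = -25367888 / 3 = -8455962.67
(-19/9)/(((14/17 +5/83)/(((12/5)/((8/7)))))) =-187663/37410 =-5.02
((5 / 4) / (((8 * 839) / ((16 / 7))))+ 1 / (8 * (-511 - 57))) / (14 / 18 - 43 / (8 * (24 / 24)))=-49383 / 1104170984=-0.00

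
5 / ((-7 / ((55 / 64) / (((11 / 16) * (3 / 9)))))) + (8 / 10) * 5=37 / 28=1.32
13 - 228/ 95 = 53/ 5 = 10.60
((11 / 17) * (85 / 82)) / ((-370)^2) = 11 / 2245160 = 0.00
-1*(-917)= 917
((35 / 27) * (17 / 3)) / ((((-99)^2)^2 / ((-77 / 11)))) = -4165 / 7780827681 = -0.00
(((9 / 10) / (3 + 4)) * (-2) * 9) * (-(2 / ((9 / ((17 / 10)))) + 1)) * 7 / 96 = 93 / 400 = 0.23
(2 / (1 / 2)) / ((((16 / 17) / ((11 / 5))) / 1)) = 9.35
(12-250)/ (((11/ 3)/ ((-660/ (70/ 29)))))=17748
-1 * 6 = -6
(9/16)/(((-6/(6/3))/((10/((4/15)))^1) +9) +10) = 225/7568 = 0.03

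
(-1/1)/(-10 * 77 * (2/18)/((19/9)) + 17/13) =0.03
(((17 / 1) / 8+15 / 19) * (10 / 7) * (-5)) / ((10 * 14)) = -2215 / 14896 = -0.15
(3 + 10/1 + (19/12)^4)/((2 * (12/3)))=2.41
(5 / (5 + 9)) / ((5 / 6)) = 3 / 7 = 0.43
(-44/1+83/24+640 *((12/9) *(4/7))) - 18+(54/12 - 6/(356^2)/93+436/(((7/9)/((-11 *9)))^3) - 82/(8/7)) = -227186430704503195/252671979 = -899135834.55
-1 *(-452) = 452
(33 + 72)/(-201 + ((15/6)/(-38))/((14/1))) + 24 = 5021136/213869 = 23.48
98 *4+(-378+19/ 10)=159/ 10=15.90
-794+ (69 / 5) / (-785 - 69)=-794.02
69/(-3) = -23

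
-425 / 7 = -60.71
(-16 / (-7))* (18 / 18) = 16 / 7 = 2.29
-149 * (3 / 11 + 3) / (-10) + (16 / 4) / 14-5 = 16959 / 385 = 44.05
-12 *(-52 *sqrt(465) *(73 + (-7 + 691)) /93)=157456 *sqrt(465) /31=109527.71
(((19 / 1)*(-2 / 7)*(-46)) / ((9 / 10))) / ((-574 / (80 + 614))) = -6065560 / 18081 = -335.47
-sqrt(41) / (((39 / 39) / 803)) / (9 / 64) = -36563.26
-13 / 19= -0.68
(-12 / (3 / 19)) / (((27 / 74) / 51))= -95608 / 9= -10623.11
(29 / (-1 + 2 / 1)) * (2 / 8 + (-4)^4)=29725 / 4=7431.25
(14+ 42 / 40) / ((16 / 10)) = 301 / 32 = 9.41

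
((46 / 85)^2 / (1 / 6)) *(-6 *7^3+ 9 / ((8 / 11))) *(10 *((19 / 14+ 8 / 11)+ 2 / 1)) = -192187287 / 1309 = -146819.93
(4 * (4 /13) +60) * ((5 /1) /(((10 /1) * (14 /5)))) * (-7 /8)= -995 /104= -9.57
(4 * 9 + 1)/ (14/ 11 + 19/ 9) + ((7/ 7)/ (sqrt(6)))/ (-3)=10.80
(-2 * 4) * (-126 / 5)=1008 / 5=201.60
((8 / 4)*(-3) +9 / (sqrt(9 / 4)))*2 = 0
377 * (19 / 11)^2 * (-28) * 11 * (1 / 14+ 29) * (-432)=4350748896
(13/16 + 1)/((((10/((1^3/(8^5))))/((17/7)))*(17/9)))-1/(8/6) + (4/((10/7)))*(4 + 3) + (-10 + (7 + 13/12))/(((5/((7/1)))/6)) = 2.75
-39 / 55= -0.71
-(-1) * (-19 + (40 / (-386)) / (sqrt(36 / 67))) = -19.14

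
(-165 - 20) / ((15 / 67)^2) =-166093 / 45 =-3690.96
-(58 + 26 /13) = -60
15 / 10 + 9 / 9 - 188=-371 / 2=-185.50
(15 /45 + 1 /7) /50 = 1 /105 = 0.01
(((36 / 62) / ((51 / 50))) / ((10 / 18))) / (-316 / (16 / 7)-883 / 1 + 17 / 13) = -3120 / 3105611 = -0.00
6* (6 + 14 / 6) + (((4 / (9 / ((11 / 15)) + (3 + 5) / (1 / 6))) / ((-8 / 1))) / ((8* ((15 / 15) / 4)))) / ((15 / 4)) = 497239 / 9945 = 50.00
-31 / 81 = -0.38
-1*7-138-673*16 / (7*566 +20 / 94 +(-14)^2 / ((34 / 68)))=-3772507 / 25581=-147.47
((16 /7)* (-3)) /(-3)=16 /7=2.29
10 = 10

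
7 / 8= 0.88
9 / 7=1.29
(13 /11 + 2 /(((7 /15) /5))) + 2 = 1895 /77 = 24.61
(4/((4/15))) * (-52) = -780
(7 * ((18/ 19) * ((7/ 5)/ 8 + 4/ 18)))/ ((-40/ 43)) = -43043/ 15200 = -2.83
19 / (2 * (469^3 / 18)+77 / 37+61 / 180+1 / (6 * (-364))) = 7676760 / 4631273966953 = 0.00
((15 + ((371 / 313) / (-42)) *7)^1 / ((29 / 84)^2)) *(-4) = -130766496 / 263233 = -496.77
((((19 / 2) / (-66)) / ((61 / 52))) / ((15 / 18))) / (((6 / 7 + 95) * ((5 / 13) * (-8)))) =22477 / 45024100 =0.00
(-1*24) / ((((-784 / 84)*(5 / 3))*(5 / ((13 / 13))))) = 54 / 175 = 0.31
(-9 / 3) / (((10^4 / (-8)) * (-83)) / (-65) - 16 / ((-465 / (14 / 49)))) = 126945 / 67540834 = 0.00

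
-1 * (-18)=18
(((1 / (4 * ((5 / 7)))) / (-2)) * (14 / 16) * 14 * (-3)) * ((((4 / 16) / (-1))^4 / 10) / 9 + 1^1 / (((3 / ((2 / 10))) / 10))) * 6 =5268823 / 204800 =25.73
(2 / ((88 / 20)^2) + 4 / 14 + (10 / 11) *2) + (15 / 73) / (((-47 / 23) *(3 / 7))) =11464839 / 5812114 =1.97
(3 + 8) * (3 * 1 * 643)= 21219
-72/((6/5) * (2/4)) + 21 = -99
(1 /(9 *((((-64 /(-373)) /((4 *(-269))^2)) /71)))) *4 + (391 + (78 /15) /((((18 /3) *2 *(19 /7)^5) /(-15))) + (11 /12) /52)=986969831097109835 /4635257328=212926653.53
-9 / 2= -4.50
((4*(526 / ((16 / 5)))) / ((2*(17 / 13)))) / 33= 17095 / 2244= 7.62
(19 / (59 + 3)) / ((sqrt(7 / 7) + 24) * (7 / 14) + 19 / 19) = 19 / 837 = 0.02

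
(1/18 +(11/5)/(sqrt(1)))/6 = 203/540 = 0.38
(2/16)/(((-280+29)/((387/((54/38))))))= -817/6024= -0.14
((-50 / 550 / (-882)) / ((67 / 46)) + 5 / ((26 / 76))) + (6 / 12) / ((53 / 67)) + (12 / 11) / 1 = 7317553073 / 447873426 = 16.34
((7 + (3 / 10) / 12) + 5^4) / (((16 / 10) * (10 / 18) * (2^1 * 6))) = 75843 / 1280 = 59.25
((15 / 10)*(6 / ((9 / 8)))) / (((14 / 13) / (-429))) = -22308 / 7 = -3186.86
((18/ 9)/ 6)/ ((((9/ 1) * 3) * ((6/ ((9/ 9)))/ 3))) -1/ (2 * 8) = -0.06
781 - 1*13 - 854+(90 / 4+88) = 49 / 2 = 24.50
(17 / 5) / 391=1 / 115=0.01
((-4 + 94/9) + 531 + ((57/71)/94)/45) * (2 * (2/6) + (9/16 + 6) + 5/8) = 60851851619/14415840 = 4221.18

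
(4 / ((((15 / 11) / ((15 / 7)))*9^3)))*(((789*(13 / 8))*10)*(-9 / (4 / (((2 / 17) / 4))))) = -7.32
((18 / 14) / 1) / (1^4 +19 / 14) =6 / 11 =0.55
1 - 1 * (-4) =5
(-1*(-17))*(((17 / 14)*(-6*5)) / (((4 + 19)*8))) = -4335 / 1288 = -3.37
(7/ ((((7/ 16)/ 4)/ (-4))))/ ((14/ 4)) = -512/ 7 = -73.14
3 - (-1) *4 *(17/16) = 29/4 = 7.25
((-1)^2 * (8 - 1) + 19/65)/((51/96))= 15168/1105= 13.73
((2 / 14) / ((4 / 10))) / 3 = 5 / 42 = 0.12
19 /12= 1.58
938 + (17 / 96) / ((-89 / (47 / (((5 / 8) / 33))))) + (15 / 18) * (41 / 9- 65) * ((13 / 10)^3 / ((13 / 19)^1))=185348941 / 240300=771.32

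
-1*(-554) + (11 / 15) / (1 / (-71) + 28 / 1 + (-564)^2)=187696333711 / 338802045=554.00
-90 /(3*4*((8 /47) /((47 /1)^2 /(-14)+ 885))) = -7177605 /224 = -32042.88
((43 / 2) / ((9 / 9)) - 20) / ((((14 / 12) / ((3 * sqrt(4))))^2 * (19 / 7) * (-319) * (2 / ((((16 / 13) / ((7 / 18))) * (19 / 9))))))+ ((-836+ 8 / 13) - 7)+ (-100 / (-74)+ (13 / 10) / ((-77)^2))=-99384482159 / 118148030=-841.19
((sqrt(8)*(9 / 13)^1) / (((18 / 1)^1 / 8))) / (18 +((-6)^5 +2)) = -2*sqrt(2) / 25207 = -0.00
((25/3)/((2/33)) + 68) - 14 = 383/2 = 191.50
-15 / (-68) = 15 / 68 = 0.22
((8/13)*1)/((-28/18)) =-36/91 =-0.40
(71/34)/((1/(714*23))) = 34293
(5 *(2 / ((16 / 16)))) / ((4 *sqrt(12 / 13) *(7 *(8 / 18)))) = 15 *sqrt(39) / 112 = 0.84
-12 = -12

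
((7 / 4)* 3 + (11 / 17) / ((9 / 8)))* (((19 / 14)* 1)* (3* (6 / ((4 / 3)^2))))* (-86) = -26213445 / 3808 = -6883.78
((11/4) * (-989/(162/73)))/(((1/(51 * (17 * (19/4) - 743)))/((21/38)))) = 83448685859/3648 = 22875188.01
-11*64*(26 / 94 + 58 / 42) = -1151744 / 987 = -1166.91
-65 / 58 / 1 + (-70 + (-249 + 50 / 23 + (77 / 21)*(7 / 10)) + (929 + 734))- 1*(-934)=22827607 / 10005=2281.62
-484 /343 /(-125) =484 /42875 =0.01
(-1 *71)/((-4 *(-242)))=-71/968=-0.07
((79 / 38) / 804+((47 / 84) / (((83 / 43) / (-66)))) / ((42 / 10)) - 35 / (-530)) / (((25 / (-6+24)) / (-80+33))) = 4166006558787 / 27439642300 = 151.82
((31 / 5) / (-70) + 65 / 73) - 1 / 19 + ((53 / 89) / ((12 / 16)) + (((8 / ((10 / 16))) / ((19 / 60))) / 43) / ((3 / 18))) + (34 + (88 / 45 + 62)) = 1757959962869 / 16720354350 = 105.14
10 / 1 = 10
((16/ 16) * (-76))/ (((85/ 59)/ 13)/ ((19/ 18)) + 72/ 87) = -81.49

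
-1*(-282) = 282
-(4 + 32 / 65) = -292 / 65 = -4.49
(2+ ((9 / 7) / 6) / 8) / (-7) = -227 / 784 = -0.29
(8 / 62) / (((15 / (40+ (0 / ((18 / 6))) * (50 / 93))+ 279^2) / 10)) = 320 / 19304661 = 0.00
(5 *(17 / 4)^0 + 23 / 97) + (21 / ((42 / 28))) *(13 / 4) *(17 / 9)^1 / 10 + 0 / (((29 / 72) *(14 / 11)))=13.83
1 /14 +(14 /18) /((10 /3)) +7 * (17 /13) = 12911 /1365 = 9.46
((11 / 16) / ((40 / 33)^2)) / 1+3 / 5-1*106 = -2686261 / 25600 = -104.93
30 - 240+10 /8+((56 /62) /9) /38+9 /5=-21940559 /106020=-206.95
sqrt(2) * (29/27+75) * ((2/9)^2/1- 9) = -1489150 * sqrt(2)/2187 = -962.95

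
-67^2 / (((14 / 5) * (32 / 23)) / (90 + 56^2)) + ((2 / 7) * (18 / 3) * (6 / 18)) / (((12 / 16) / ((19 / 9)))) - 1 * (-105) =-22481905717 / 6048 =-3717246.32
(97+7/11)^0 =1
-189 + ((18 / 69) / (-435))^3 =-7010505250883 / 37092620375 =-189.00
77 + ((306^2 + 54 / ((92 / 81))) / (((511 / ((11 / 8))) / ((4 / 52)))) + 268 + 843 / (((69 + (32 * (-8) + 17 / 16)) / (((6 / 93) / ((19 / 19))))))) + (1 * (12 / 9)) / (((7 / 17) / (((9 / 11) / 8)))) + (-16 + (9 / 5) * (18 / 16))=17737371958729 / 50612447600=350.45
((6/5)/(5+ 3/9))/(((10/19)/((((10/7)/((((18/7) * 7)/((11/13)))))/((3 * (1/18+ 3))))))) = 57/18200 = 0.00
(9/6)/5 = 3/10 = 0.30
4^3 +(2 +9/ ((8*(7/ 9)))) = 3777/ 56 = 67.45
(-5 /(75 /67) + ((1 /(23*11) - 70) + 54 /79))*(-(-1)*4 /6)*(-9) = 44238728 /99935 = 442.68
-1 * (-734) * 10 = 7340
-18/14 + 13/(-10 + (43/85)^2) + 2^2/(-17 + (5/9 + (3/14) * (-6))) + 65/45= -2313634427/1651396257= -1.40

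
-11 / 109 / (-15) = 11 / 1635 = 0.01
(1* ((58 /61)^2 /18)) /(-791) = -1682 /26489799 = -0.00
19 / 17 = 1.12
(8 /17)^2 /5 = 64 /1445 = 0.04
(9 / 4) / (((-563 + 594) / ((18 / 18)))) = 9 / 124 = 0.07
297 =297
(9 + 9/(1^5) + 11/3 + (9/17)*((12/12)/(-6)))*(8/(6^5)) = 2201/99144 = 0.02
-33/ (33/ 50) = -50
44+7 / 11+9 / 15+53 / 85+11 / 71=46.01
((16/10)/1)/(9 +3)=2/15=0.13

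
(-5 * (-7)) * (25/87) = 875/87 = 10.06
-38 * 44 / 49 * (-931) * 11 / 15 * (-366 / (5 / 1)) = -42632656 / 25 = -1705306.24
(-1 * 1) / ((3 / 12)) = -4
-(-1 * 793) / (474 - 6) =61 / 36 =1.69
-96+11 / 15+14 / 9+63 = -1382 / 45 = -30.71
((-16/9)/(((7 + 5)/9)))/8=-1/6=-0.17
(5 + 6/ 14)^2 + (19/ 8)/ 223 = 2577027/ 87416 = 29.48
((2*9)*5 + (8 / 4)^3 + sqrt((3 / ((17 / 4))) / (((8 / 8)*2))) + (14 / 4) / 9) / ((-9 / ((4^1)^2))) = -14168 / 81 - 16*sqrt(102) / 153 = -175.97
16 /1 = 16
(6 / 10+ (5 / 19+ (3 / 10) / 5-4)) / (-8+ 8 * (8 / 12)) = 8769 / 7600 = 1.15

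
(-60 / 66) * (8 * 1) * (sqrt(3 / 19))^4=-720 / 3971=-0.18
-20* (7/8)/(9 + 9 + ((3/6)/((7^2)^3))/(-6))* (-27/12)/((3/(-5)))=-3.65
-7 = -7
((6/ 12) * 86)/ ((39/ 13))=43/ 3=14.33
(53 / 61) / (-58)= -53 / 3538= -0.01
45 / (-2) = -45 / 2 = -22.50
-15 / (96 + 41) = -15 / 137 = -0.11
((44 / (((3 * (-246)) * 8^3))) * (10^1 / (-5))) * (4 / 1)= 11 / 11808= 0.00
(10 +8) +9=27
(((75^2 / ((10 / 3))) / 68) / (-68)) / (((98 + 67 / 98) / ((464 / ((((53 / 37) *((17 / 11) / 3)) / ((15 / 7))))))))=-12548064375 / 2518222019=-4.98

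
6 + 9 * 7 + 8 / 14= 487 / 7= 69.57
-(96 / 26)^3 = -110592 / 2197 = -50.34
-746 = -746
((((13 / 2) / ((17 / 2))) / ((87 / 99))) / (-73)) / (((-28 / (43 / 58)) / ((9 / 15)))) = 55341 / 292230680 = 0.00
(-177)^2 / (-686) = -31329 / 686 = -45.67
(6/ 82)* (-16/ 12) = -4/ 41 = -0.10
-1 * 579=-579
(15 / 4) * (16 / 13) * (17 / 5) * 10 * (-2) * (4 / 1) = -16320 / 13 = -1255.38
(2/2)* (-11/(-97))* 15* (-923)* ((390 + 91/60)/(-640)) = 238504123/248320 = 960.47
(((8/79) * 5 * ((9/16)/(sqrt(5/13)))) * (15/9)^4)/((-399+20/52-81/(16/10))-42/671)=-21807500 * sqrt(65)/22292807049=-0.01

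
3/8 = 0.38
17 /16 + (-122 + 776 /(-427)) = -838661 /6832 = -122.75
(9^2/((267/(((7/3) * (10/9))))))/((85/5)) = 0.05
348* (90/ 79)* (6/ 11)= 187920/ 869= 216.25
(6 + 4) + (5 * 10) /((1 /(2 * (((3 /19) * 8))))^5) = 12764959390 /2476099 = 5155.27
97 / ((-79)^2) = 97 / 6241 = 0.02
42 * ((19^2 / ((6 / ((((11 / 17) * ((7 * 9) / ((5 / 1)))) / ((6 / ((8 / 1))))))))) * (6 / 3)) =4669896 / 85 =54939.95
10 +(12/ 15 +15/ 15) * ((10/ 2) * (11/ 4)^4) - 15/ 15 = 134073/ 256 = 523.72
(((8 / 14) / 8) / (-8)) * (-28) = 1 / 4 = 0.25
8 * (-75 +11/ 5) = -2912/ 5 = -582.40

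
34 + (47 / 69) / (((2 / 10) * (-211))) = 494771 / 14559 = 33.98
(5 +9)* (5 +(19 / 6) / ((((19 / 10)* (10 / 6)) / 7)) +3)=210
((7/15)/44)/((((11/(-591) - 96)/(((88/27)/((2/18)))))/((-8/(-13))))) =-0.00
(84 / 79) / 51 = 28 / 1343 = 0.02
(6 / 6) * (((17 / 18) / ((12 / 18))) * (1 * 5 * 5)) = 425 / 12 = 35.42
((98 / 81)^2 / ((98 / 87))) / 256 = 1421 / 279936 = 0.01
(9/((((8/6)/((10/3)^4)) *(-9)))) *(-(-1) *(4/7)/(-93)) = 10000/17577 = 0.57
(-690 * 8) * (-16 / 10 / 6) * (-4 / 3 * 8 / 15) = -47104 / 45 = -1046.76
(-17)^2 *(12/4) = 867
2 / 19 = 0.11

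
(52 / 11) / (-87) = -52 / 957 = -0.05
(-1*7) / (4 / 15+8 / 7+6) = -735 / 778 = -0.94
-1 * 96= -96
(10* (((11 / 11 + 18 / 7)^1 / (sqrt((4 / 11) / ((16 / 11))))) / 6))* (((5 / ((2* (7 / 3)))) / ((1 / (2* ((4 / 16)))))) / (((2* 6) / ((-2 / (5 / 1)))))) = -125 / 588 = -0.21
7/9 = 0.78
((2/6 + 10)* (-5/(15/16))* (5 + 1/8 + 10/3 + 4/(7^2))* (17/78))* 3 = -5292661/17199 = -307.73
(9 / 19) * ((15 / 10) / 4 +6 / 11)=729 / 1672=0.44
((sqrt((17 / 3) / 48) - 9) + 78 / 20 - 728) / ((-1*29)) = 7331 / 290 - sqrt(17) / 348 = 25.27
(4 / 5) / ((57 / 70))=0.98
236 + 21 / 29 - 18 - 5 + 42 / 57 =118168 / 551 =214.46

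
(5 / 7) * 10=50 / 7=7.14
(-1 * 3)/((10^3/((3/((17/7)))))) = -63/17000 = -0.00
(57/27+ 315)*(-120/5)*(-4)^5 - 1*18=23379914/3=7793304.67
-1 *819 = -819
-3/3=-1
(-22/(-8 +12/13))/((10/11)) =1573/460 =3.42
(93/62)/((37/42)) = 63/37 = 1.70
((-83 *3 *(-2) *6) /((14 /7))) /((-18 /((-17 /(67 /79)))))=111469 /67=1663.72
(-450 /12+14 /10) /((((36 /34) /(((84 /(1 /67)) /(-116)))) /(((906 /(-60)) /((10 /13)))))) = -5650010639 /174000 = -32471.33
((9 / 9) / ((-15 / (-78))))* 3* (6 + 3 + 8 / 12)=754 / 5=150.80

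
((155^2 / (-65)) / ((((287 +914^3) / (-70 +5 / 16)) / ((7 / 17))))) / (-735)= -1071515 / 56698334465136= -0.00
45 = 45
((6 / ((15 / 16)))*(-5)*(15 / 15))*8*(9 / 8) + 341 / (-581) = -167669 / 581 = -288.59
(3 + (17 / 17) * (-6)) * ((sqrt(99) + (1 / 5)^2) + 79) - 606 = -21078 / 25 - 9 * sqrt(11) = -872.97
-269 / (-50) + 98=5169 / 50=103.38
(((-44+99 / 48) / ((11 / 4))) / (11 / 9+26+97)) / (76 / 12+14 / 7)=-1647 / 111800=-0.01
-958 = -958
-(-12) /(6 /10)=20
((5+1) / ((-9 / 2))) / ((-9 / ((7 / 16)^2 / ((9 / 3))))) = 49 / 5184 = 0.01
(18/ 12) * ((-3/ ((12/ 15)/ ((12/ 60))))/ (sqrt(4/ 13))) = -9 * sqrt(13)/ 16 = -2.03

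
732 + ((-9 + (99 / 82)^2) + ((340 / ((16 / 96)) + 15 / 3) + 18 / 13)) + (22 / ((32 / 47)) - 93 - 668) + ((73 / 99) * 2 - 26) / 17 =1200872493167 / 588457584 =2040.71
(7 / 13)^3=0.16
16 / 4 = 4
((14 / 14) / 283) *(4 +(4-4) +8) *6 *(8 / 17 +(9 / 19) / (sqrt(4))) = 0.18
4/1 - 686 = -682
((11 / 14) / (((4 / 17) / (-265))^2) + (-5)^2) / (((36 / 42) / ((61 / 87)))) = 13618303375 / 16704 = 815271.99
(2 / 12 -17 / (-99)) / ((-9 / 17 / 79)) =-89981 / 1782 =-50.49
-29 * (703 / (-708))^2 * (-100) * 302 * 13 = 703345893575 / 62658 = 11225157.10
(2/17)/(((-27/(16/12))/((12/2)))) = -16/459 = -0.03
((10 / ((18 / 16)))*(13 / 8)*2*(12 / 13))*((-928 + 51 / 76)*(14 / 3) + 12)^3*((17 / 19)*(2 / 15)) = -8097061217783829548 / 31668003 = -255685880091.14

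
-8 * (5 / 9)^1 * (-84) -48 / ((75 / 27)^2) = 367.11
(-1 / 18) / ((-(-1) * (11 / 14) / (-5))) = 35 / 99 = 0.35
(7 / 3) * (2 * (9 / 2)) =21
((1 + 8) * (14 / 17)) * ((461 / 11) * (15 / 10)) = 87129 / 187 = 465.93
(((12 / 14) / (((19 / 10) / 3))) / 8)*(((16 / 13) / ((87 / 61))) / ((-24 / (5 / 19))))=-1525 / 952679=-0.00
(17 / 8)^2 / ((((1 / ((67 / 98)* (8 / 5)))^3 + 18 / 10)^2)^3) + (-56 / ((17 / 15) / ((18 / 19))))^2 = 618110906084766151663320203943626175494432477993017600 / 282075079298736550109163378025957960660086091460041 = 2191.30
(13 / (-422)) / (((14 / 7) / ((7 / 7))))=-13 / 844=-0.02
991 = 991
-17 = -17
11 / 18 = 0.61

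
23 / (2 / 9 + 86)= 207 / 776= 0.27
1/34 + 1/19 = 53/646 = 0.08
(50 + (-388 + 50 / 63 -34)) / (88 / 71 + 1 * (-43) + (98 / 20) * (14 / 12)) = 10.30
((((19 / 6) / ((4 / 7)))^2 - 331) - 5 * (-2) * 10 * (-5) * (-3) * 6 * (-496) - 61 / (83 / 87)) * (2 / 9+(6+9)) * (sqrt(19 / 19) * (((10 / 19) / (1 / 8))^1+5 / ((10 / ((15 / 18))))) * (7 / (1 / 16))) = -215939087751217285 / 6131376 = -35218699318.26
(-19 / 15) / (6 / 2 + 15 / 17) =-323 / 990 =-0.33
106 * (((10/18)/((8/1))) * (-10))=-1325/18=-73.61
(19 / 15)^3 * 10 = 13718 / 675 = 20.32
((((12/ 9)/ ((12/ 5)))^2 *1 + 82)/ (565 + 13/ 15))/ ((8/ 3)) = 33335/ 611136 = 0.05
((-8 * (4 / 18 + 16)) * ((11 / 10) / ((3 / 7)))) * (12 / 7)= -25696 / 45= -571.02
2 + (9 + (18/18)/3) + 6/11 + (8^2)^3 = 8651144/33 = 262155.88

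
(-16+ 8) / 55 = -8 / 55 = -0.15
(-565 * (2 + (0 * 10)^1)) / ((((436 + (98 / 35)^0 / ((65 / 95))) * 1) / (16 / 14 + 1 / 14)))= -124865 / 39809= -3.14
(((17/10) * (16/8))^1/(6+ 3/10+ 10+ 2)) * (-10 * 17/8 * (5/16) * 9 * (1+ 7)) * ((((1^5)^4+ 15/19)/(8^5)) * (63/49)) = -3316275/531693568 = -0.01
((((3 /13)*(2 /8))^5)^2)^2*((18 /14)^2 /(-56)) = -282429536481 /57339114231907870272673810061453164544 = -0.00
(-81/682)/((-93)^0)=-81/682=-0.12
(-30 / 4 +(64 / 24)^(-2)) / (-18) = 157 / 384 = 0.41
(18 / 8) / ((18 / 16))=2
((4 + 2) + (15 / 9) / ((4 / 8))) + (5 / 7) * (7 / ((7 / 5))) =271 / 21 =12.90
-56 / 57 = -0.98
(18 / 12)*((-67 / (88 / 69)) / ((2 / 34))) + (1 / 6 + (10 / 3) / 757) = -178457369 / 133232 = -1339.45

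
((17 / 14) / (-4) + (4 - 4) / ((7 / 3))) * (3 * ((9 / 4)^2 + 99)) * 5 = -424575 / 896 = -473.86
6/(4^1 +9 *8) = 3/38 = 0.08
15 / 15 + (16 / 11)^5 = 1209627 / 161051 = 7.51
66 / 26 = 2.54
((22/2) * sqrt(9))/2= 33/2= 16.50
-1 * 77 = -77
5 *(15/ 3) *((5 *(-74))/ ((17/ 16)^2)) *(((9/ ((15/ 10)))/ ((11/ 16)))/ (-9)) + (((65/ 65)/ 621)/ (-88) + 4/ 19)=2384279231597/ 300072168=7945.69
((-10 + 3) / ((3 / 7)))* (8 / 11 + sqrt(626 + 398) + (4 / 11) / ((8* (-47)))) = -534.53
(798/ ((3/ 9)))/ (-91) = -342/ 13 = -26.31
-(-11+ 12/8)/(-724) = -19/1448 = -0.01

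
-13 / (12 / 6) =-13 / 2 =-6.50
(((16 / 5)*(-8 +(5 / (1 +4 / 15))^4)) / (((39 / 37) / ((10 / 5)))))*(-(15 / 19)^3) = -8151322384800 / 11620332607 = -701.47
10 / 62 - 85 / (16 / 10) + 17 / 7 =-87729 / 1736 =-50.54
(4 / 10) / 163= 2 / 815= 0.00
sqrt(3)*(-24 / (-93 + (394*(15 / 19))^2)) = -2888*sqrt(3) / 11631509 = -0.00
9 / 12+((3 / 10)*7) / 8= 81 / 80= 1.01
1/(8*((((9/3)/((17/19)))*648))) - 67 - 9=-22457071/295488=-76.00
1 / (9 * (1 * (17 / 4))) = 4 / 153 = 0.03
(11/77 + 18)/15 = 127/105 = 1.21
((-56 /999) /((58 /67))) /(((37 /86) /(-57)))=3065384 /357309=8.58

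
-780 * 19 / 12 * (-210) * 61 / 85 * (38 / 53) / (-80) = -6011733 / 3604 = -1668.07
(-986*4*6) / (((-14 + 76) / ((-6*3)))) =212976 / 31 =6870.19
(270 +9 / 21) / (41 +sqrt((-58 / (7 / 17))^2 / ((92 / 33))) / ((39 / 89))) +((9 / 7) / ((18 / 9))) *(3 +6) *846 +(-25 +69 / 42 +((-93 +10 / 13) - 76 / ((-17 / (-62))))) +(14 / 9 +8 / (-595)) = 1079769093 *sqrt(759) / 20216597510 +126753530230254797 / 28147568713173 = 4504.65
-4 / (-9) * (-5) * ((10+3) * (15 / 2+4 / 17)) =-34190 / 153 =-223.46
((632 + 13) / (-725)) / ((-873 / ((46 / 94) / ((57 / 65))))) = 12857 / 22608081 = 0.00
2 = 2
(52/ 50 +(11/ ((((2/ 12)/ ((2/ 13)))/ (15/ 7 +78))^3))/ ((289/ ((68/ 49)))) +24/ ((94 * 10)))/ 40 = 231972012697627/ 433868503250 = 534.66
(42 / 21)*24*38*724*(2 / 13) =2641152 / 13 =203165.54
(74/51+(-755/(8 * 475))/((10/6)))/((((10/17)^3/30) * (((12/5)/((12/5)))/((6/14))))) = 31967157/380000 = 84.12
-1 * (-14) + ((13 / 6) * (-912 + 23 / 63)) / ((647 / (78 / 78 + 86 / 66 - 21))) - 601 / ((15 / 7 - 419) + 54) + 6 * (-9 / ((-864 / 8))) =750649224653 / 10249761060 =73.24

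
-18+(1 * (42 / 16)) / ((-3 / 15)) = -249 / 8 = -31.12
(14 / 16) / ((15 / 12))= 7 / 10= 0.70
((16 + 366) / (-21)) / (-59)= 382 / 1239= 0.31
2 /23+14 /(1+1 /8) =2594 /207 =12.53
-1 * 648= -648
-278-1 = -279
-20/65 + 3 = 35/13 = 2.69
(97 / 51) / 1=97 / 51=1.90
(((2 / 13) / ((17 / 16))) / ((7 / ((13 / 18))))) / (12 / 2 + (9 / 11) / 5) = 0.00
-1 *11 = -11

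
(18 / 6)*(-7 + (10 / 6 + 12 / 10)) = -62 / 5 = -12.40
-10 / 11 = -0.91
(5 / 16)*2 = 0.62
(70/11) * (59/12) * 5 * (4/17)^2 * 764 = 63106400/9537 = 6617.01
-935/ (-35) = 187/ 7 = 26.71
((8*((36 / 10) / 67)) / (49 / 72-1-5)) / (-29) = 10368 / 3720845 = 0.00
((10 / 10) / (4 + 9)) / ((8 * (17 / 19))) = 19 / 1768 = 0.01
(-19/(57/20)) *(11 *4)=-880/3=-293.33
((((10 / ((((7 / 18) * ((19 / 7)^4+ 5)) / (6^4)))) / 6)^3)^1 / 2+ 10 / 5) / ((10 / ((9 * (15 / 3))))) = 915015062818256787 / 494350771643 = 1850942.92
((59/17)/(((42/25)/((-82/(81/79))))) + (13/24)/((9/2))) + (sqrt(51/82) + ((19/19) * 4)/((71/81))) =-1318352135/8212428 + sqrt(4182)/82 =-159.74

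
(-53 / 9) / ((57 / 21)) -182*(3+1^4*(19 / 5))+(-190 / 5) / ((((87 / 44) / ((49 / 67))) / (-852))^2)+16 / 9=-12185022998523107 / 3227837895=-3774979.85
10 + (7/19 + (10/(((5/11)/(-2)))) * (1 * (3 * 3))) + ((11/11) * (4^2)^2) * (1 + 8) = 36449/19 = 1918.37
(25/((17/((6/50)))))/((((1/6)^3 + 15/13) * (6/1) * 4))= 351/55301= 0.01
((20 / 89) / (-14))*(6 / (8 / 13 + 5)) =-780 / 45479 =-0.02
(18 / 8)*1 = 9 / 4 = 2.25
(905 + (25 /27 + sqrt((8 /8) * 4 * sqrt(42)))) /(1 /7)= 14 * 42^(1 /4) + 171220 /27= 6377.12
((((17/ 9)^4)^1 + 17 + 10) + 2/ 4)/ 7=527897/ 91854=5.75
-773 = -773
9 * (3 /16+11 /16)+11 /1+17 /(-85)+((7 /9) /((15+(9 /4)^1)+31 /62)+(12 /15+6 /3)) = 550021 /25560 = 21.52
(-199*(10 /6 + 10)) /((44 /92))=-160195 /33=-4854.39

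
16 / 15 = 1.07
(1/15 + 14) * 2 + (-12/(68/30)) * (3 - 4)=8524/255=33.43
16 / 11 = 1.45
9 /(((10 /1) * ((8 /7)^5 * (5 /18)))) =1361367 /819200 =1.66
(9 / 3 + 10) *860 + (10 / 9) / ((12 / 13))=603785 / 54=11181.20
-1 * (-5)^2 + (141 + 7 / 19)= 116.37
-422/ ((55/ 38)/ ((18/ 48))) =-12027/ 110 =-109.34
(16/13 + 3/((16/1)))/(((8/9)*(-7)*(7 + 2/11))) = -29205/920192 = -0.03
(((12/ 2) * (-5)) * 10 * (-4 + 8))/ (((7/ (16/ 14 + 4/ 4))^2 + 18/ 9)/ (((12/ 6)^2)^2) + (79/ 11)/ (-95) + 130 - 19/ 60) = -902880000/ 98112719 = -9.20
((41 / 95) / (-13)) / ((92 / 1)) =-41 / 113620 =-0.00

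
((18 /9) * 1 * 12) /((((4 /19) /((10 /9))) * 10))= 38 /3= 12.67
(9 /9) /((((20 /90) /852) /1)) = 3834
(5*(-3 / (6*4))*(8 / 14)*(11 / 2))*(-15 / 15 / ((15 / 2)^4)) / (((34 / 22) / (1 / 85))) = 0.00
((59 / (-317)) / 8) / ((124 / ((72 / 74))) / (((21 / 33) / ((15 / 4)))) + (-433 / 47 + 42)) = -58233 / 1961874326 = -0.00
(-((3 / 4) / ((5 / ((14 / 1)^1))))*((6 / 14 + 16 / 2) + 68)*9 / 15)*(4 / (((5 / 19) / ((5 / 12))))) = -6099 / 10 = -609.90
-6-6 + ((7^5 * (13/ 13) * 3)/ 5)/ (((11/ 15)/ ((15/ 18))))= 251841/ 22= 11447.32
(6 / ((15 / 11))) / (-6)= -11 / 15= -0.73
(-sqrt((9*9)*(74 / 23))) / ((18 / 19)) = -19*sqrt(1702) / 46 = -17.04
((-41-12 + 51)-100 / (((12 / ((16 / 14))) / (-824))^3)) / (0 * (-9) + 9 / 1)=5369961.98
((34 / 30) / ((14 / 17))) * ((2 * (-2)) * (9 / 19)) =-1734 / 665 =-2.61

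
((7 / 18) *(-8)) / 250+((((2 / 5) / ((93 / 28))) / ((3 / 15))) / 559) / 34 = -4113802 / 331417125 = -0.01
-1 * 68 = -68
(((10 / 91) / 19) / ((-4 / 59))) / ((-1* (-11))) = -295 / 38038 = -0.01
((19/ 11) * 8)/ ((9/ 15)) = 760/ 33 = 23.03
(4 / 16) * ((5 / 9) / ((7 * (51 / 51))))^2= 25 / 15876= 0.00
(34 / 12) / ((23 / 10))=85 / 69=1.23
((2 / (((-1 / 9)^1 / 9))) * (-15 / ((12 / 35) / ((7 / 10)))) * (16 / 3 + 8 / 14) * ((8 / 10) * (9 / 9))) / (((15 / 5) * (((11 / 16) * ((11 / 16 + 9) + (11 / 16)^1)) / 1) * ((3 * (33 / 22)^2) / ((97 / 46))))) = 21554176 / 62997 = 342.15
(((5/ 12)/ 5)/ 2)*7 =7/ 24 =0.29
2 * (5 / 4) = 2.50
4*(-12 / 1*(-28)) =1344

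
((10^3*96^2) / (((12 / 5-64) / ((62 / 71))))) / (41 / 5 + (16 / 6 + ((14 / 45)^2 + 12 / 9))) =-1446336000000 / 136133767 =-10624.37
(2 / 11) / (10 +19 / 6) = 12 / 869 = 0.01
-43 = -43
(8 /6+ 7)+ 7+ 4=58 /3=19.33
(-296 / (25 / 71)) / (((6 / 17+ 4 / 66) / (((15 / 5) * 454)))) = -2007243414 / 725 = -2768611.61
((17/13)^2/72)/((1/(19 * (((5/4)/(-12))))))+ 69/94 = 18859823/27451008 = 0.69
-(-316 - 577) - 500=393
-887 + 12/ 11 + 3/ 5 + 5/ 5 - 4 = -48857/ 55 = -888.31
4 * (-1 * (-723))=2892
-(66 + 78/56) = -1887/28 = -67.39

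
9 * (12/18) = 6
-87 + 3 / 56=-4869 / 56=-86.95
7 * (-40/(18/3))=-140/3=-46.67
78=78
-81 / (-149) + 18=2763 / 149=18.54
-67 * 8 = -536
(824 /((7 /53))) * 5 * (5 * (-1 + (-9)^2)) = 87344000 /7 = 12477714.29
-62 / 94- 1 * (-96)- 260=-7739 / 47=-164.66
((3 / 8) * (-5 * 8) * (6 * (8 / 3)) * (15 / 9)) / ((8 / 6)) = -300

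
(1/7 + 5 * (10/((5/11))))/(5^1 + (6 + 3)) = 771/98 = 7.87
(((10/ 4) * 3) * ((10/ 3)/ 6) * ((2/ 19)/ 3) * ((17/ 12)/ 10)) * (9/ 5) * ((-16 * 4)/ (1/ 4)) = -544/ 57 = -9.54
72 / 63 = 8 / 7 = 1.14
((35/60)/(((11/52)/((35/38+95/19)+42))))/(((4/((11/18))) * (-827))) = -0.02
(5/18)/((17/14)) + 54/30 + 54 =42862/765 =56.03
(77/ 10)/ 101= 77/ 1010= 0.08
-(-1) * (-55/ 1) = -55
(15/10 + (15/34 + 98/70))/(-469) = -284/39865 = -0.01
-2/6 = -1/3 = -0.33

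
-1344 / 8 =-168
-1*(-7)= 7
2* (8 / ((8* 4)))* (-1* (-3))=1.50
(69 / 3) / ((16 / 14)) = 161 / 8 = 20.12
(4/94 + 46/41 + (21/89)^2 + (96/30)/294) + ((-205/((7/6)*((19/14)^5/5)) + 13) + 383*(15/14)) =12987088857822741913/55558059361251510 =233.76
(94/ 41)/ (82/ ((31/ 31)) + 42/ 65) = 3055/ 110126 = 0.03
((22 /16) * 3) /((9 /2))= 11 /12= 0.92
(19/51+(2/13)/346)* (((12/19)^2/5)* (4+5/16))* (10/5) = 17711748/69010565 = 0.26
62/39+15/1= 647/39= 16.59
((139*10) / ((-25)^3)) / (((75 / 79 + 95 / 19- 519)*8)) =10981 / 506637500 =0.00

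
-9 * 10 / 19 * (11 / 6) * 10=-86.84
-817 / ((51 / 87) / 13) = -308009 / 17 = -18118.18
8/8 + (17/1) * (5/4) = 89/4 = 22.25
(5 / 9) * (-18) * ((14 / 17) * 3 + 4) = -1100 / 17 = -64.71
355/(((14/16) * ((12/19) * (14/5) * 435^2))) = 1349/1112643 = 0.00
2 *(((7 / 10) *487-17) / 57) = 3239 / 285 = 11.36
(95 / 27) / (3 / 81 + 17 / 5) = 1.02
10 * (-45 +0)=-450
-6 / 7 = -0.86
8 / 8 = 1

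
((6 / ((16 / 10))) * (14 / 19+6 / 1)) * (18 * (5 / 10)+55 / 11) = 6720 / 19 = 353.68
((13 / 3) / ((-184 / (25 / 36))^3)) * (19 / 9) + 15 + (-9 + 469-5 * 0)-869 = -394.00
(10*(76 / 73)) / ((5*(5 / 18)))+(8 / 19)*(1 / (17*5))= 7.50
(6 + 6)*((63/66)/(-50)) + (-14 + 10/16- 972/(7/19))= -40839103/15400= -2651.89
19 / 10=1.90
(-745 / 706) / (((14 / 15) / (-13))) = 145275 / 9884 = 14.70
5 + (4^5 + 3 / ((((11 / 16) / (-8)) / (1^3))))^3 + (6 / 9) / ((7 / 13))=27046183086361 / 27951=967628460.03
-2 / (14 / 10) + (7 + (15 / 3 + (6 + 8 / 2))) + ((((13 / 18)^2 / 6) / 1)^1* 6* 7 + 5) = 66277 / 2268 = 29.22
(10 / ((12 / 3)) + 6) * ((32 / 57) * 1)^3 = 278528 / 185193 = 1.50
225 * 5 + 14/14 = 1126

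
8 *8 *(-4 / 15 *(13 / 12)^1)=-832 / 45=-18.49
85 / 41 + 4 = 249 / 41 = 6.07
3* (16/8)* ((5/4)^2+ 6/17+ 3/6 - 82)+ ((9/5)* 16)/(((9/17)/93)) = 3115551/680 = 4581.69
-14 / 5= -2.80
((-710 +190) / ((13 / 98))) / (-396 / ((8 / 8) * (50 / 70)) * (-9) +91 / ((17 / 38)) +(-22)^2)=-0.69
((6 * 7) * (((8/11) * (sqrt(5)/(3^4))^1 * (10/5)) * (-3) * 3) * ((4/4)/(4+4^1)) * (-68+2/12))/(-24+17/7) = -3626 * sqrt(5)/1359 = -5.97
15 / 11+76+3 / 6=1713 / 22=77.86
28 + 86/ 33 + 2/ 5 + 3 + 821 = 141076/ 165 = 855.01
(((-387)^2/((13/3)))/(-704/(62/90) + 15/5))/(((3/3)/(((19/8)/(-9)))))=9801549/1095016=8.95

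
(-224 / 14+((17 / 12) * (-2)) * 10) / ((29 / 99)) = -4389 / 29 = -151.34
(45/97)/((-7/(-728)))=4680/97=48.25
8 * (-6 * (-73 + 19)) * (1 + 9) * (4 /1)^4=6635520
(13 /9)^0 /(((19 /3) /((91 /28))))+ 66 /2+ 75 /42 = 18779 /532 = 35.30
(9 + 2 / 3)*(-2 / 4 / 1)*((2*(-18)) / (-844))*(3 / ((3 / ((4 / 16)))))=-0.05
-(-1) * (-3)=-3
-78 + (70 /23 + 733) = 15135 /23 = 658.04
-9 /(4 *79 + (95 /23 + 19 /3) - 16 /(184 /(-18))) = -621 /22634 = -0.03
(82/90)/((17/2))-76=-58058/765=-75.89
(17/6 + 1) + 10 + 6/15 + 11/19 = 8443/570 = 14.81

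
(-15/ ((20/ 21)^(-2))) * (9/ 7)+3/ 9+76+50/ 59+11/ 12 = 4905833/ 80948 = 60.60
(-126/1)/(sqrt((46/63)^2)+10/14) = -1134/13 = -87.23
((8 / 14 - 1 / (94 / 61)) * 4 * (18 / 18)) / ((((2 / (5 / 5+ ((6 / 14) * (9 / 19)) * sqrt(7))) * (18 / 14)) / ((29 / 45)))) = -493 / 6345 - 493 * sqrt(7) / 31255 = -0.12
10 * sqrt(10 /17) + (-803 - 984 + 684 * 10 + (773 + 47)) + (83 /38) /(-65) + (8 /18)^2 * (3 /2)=10 * sqrt(170) /17 + 391687889 /66690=5880.93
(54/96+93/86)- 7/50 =25867/17200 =1.50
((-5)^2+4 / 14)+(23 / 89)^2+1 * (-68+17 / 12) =-41.23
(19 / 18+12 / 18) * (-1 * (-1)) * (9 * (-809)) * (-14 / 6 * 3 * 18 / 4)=1579977 / 4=394994.25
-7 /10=-0.70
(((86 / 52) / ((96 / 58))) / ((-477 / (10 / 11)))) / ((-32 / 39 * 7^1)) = 6235 / 18805248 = 0.00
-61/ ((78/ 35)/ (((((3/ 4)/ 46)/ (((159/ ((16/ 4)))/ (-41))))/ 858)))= 87535/ 163160712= 0.00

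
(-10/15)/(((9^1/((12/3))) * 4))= -2/27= -0.07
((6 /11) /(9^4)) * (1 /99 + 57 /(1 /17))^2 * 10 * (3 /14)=92029486240 /550159533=167.28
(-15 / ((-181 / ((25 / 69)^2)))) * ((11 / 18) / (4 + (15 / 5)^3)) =34375 / 160283826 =0.00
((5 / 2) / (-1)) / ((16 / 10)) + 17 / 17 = -0.56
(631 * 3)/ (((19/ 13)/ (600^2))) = 8859240000/ 19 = 466275789.47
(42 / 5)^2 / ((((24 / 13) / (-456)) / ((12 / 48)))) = -4357.08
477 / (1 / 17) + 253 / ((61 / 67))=511600 / 61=8386.89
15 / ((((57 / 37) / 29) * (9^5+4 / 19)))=0.00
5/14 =0.36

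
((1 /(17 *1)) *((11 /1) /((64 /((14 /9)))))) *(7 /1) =539 /4896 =0.11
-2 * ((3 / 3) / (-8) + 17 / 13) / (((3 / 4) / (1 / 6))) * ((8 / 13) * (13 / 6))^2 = -328 / 351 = -0.93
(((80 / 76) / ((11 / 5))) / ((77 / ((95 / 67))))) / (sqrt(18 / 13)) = 250 * sqrt(26) / 170247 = 0.01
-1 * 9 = -9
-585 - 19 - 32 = -636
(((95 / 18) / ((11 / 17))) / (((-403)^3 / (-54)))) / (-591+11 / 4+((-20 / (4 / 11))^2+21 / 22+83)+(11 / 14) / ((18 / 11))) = 305235 / 114354441368687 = 0.00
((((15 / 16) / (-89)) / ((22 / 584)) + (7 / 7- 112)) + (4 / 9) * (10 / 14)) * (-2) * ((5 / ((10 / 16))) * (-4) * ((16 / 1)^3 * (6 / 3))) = -3588129161216 / 61677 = -58176129.86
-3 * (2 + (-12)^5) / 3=248830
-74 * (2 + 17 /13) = -3182 /13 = -244.77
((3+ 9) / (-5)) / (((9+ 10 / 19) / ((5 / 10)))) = -114 / 905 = -0.13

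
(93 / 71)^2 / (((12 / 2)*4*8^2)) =2883 / 2580992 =0.00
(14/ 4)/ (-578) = -7/ 1156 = -0.01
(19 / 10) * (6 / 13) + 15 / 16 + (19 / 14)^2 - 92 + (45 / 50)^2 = -22303597 / 254800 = -87.53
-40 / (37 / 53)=-2120 / 37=-57.30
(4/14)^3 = 8/343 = 0.02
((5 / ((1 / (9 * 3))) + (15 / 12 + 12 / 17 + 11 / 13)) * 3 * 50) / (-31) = -9136275 / 13702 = -666.78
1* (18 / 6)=3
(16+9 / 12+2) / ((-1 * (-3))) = 6.25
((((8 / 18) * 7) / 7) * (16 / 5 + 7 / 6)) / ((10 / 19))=2489 / 675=3.69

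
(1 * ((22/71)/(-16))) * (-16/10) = 11/355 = 0.03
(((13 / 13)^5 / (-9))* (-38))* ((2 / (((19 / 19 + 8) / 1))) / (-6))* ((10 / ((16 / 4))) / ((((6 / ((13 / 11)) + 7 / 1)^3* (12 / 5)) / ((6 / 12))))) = -1043575 / 22569215976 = -0.00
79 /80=0.99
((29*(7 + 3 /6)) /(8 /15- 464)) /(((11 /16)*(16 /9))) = -58725 /152944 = -0.38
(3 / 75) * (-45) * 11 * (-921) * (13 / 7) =1185327 / 35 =33866.49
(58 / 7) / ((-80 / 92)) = -667 / 70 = -9.53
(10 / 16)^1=5 / 8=0.62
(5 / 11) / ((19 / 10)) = 50 / 209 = 0.24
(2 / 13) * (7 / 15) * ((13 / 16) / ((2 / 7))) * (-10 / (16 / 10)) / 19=-0.07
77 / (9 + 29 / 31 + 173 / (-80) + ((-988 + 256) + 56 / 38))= -3628240 / 34056137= -0.11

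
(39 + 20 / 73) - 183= -10492 / 73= -143.73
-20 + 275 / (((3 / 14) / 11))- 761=40007 / 3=13335.67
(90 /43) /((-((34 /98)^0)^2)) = -90 /43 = -2.09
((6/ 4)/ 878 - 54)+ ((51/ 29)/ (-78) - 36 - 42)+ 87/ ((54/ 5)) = -738598541/ 5958108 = -123.97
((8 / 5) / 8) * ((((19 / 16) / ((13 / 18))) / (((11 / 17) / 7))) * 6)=21.35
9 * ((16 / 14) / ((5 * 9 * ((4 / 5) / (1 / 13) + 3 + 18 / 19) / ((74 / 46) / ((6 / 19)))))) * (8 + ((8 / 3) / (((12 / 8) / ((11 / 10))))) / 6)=60053072 / 88874415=0.68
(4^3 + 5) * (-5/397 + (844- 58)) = 21530553/397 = 54233.13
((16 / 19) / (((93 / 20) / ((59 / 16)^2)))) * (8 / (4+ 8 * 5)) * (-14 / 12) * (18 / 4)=-121835 / 51832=-2.35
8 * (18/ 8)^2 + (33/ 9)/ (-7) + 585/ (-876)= 241039/ 6132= 39.31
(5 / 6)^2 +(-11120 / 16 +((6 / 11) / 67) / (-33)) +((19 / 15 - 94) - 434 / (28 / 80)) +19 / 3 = -2948735149 / 1459260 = -2020.71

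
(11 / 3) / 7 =11 / 21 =0.52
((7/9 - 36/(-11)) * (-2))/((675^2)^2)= -802/20551819921875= -0.00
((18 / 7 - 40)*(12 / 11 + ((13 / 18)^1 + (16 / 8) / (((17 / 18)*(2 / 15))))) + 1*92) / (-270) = 959843 / 454410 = 2.11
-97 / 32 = -3.03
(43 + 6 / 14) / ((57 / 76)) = 1216 / 21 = 57.90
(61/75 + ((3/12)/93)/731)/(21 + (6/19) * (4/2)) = 35018957/931367100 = 0.04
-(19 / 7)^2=-361 / 49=-7.37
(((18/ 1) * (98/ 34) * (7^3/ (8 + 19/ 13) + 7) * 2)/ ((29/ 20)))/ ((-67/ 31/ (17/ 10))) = -193945920/ 79663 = -2434.58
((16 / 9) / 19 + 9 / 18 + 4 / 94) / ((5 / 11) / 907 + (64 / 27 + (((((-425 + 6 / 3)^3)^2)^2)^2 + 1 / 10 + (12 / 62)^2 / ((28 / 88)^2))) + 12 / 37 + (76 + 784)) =2666095732405875 / 4513414336083947834844519280659676353721648584688105596192039837382789204302871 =0.00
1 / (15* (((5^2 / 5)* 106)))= 1 / 7950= 0.00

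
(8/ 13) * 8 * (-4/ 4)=-4.92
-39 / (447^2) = -13 / 66603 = -0.00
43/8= 5.38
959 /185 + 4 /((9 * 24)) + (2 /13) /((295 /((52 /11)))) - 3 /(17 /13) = 320810881 /110219670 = 2.91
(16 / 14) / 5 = 8 / 35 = 0.23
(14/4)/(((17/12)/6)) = 252/17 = 14.82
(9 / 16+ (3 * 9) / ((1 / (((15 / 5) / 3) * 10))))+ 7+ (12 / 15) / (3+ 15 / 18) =511099 / 1840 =277.77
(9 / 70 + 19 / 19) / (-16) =-79 / 1120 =-0.07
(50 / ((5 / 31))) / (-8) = -155 / 4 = -38.75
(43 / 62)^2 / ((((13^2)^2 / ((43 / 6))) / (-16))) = -159014 / 82341363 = -0.00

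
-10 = -10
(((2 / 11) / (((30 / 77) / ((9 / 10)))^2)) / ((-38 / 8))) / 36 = -0.01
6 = 6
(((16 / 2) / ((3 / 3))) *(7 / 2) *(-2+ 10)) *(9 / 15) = 672 / 5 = 134.40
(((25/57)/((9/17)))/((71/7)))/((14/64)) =13600/36423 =0.37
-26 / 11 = -2.36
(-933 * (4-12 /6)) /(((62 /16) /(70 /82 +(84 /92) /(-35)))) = -58249056 /146165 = -398.52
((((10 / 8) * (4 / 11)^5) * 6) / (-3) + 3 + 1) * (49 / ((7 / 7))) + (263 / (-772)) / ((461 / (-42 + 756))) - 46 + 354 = 14406381362303 / 28658381246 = 502.69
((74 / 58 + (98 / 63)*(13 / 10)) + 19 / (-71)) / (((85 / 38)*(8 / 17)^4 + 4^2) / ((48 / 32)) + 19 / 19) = 26210810783 / 101538298125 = 0.26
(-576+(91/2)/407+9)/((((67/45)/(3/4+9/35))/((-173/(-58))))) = -14472098577/12652816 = -1143.78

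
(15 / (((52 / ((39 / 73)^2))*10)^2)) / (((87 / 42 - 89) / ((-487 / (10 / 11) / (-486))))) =-0.00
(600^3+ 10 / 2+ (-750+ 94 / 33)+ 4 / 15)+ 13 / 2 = 71279757323 / 330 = 215999264.62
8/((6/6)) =8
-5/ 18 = -0.28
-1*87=-87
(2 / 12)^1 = 1 / 6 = 0.17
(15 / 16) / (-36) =-5 / 192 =-0.03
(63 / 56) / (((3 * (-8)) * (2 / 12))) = -9 / 32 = -0.28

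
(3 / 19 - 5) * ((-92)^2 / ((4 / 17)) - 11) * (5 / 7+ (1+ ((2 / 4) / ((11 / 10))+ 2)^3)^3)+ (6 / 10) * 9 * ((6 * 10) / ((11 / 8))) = -685388277.73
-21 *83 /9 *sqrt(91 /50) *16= -4648 *sqrt(182) /15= -4180.33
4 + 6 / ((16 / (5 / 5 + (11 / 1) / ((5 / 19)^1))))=401 / 20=20.05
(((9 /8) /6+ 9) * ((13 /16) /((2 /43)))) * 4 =641.98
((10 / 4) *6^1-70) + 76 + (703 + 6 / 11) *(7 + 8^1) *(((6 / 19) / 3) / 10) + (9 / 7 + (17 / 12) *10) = 1295093 / 8778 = 147.54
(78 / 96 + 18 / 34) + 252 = 68909 / 272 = 253.34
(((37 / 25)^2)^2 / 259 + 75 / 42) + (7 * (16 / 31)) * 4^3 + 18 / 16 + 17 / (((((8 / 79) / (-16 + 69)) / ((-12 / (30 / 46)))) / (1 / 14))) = -7770999078681 / 678125000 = -11459.54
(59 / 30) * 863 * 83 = 4226111 / 30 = 140870.37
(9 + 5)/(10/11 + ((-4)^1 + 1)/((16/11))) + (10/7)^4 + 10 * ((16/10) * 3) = 2787040/69629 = 40.03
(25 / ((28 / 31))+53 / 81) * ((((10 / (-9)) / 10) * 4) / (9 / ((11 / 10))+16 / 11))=-706849 / 540918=-1.31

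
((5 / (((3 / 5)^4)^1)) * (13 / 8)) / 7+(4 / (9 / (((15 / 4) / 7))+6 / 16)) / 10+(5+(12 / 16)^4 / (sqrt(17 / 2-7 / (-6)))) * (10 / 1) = 405 * sqrt(87) / 3712+61264517 / 1038744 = 60.00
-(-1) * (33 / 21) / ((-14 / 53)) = -583 / 98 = -5.95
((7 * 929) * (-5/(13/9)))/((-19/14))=4096890/247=16586.60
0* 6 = 0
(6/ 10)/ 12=1/ 20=0.05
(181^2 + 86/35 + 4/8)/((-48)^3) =-2293477/7741440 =-0.30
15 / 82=0.18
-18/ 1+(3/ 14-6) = -333/ 14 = -23.79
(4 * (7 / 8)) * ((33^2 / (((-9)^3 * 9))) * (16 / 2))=-3388 / 729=-4.65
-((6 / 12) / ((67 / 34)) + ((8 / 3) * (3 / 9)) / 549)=-84533 / 331047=-0.26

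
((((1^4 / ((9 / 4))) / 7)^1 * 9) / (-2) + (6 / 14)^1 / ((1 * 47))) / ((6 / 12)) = -26 / 47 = -0.55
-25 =-25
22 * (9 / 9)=22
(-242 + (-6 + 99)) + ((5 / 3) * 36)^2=3451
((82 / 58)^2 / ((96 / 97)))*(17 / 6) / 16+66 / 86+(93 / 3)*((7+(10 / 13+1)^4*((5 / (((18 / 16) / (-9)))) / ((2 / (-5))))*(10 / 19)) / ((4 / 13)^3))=45788498243118221 / 82319717376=556227.59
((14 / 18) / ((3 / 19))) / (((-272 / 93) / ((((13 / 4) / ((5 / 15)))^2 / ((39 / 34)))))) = -53599 / 384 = -139.58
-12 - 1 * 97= -109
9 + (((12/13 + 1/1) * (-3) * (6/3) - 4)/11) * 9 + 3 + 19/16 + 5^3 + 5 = 298525/2288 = 130.47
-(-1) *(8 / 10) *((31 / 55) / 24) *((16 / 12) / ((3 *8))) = 31 / 29700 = 0.00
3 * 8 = 24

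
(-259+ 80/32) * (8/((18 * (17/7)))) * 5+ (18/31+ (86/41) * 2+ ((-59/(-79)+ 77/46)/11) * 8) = -98537107584/431859109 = -228.17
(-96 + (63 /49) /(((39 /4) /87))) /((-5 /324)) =2492208 /455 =5477.38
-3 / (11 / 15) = -45 / 11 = -4.09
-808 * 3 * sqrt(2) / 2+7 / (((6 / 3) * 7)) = 1 / 2 - 1212 * sqrt(2) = -1713.53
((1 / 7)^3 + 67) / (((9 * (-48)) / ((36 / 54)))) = -11491 / 111132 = -0.10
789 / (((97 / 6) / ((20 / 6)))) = 15780 / 97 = 162.68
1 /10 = 0.10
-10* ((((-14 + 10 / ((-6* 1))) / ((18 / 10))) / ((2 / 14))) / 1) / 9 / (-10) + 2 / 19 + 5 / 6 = -53843 / 9234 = -5.83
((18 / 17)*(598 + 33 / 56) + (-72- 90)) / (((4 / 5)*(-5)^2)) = 224577 / 9520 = 23.59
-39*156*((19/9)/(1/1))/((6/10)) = -21406.67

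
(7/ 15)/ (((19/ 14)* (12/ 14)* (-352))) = -343/ 300960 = -0.00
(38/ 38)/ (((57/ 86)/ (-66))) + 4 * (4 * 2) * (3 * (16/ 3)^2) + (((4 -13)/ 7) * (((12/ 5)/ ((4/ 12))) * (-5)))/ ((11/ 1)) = 11566312/ 4389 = 2635.30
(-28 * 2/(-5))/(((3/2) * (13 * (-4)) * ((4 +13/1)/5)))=-28/663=-0.04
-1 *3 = -3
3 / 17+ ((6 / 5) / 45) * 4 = 0.28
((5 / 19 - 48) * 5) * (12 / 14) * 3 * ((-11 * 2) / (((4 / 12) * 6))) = 897930 / 133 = 6751.35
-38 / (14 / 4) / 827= -76 / 5789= -0.01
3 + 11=14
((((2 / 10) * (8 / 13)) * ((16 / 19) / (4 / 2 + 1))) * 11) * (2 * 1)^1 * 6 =5632 / 1235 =4.56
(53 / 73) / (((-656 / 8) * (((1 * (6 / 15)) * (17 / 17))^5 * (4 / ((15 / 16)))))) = -2484375 / 12259328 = -0.20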